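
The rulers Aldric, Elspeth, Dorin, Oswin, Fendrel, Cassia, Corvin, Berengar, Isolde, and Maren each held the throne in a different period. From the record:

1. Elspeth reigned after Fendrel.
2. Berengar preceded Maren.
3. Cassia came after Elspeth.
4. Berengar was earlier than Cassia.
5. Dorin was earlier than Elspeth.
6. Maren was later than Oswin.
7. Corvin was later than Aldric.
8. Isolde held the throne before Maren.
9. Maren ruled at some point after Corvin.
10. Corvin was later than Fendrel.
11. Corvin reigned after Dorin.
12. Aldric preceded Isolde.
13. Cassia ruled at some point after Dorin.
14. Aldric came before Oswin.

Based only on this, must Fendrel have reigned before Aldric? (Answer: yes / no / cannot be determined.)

No chain of stated constraints runs from Fendrel to Aldric, and none runs from Aldric to Fendrel either.
So the relative order of Fendrel and Aldric is not fixed by the given facts.

cannot be determined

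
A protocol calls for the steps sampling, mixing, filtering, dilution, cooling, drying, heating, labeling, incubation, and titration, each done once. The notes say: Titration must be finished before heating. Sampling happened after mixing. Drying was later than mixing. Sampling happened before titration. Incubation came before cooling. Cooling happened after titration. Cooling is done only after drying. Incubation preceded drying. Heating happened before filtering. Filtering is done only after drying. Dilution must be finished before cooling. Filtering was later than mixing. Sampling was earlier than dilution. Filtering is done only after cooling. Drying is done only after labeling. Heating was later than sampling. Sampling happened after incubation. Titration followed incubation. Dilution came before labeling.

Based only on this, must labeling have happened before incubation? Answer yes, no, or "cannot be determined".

Tracing the constraints gives incubation → sampling → dilution → labeling, so incubation must come before labeling.
That means labeling cannot be before incubation.

no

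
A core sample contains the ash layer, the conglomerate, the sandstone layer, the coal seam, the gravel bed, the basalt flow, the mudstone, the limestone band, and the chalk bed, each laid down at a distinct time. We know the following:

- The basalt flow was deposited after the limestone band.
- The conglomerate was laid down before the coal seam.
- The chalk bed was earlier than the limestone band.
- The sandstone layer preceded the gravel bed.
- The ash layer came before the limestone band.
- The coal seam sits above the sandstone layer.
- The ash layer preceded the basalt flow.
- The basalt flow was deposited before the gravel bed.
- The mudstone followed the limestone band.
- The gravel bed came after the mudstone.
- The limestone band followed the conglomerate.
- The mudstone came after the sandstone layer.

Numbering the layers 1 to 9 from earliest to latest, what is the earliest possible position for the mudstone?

The ash layer, the chalk bed, the conglomerate, the limestone band, and the sandstone layer must all come before the mudstone — 5 forced predecessors.
Nothing else is forced ahead of the mudstone, so its earliest slot is position 5 + 1 = 6.

6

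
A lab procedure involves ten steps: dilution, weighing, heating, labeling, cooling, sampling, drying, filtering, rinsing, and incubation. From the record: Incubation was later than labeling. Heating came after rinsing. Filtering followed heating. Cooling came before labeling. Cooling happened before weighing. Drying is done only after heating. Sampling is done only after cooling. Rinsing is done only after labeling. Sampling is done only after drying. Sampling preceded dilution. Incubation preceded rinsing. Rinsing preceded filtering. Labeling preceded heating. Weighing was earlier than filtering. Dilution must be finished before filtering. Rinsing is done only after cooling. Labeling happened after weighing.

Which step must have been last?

filtering

Every other step has a chain of constraints placing it before filtering, so filtering is last.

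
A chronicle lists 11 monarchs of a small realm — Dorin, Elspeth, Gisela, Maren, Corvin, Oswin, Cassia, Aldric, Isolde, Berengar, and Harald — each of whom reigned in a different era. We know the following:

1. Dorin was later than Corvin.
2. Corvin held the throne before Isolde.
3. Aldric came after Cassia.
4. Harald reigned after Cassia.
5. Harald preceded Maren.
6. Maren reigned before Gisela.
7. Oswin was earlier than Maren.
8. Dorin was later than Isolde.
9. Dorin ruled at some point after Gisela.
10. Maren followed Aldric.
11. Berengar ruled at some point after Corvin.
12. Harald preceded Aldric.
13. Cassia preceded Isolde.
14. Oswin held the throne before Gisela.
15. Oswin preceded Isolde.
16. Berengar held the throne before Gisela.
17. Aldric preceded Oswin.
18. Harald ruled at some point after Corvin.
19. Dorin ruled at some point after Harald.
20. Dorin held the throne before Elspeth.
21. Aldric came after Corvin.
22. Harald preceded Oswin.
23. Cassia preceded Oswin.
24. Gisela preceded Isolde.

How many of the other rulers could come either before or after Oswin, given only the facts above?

1

Forced before Oswin: Aldric, Cassia, Corvin, and Harald; forced after Oswin: Dorin, Elspeth, Gisela, Isolde, and Maren.
That leaves Berengar with no forced order relative to Oswin — 1.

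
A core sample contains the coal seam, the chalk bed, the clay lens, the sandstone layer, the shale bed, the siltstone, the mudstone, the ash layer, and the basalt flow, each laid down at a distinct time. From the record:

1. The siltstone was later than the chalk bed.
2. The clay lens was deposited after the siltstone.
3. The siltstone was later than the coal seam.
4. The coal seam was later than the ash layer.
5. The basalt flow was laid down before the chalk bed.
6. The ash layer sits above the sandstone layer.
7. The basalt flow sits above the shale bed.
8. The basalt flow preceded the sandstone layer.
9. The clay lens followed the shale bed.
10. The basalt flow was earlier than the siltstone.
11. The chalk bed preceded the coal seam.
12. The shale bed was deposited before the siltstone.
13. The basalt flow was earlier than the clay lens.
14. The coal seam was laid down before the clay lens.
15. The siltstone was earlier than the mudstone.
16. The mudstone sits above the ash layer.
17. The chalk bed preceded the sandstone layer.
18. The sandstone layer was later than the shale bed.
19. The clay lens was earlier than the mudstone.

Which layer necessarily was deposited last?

the mudstone

Every other layer has a chain of constraints placing it before the mudstone, so the mudstone is last.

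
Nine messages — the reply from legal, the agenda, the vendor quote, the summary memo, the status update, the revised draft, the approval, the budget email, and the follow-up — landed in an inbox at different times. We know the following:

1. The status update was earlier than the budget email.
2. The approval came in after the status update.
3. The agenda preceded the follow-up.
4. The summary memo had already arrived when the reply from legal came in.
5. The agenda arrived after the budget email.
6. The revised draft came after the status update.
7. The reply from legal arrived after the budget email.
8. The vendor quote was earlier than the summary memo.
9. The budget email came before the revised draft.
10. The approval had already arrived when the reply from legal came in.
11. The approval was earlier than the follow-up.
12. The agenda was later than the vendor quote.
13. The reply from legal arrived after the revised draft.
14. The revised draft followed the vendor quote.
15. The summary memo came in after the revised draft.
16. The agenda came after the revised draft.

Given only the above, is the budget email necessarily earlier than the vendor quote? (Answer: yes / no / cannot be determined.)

cannot be determined

No chain of stated constraints runs from the budget email to the vendor quote, and none runs from the vendor quote to the budget email either.
So the relative order of the budget email and the vendor quote is not fixed by the given facts.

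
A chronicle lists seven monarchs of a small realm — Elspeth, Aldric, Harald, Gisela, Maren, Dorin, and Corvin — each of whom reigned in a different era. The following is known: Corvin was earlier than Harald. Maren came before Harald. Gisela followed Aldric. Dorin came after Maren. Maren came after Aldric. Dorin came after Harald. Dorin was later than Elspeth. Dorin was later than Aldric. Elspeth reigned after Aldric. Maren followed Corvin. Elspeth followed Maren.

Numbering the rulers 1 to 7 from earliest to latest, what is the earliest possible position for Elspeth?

4

Aldric, Corvin, and Maren must all come before Elspeth — 3 forced predecessors.
Nothing else is forced ahead of Elspeth, so their earliest slot is position 3 + 1 = 4.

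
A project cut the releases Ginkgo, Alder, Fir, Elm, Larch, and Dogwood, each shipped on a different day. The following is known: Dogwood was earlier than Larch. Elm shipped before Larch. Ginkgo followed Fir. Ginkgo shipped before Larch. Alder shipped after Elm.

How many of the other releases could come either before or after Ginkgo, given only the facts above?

Forced before Ginkgo: Fir; forced after Ginkgo: Larch.
That leaves Alder, Dogwood, and Elm with no forced order relative to Ginkgo — 3.

3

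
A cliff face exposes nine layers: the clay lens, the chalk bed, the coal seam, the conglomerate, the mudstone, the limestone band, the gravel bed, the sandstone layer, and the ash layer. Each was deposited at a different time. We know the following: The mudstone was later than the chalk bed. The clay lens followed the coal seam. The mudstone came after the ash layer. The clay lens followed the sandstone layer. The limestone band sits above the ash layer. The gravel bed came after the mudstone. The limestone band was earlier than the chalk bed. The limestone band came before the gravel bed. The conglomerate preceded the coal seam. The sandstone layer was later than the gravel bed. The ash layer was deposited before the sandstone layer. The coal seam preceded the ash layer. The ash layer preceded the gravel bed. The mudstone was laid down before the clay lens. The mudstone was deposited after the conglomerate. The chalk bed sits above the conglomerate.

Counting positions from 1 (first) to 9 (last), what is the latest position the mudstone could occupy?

6

The mudstone must come before the clay lens, the gravel bed, and the sandstone layer — 3 layers forced after it.
Everything else can be placed before the mudstone in some valid order, so the mudstone can sit as late as position 9 − 3 = 6.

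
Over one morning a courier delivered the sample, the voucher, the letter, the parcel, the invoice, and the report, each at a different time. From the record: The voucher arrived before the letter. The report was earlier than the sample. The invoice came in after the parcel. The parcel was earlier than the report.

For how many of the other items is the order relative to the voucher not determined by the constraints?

Forced after the voucher: the letter.
That leaves the invoice, the parcel, the report, and the sample with no forced order relative to the voucher — 4.

4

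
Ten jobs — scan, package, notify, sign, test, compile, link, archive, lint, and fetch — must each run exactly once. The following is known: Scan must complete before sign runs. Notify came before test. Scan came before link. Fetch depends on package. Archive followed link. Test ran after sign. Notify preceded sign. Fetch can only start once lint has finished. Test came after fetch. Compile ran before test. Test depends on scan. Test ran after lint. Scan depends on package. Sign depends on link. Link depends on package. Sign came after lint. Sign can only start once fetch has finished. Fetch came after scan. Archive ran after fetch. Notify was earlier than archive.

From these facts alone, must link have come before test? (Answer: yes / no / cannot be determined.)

Chain the constraints: link → sign → test. Each link is directly stated, so link comes before test.

yes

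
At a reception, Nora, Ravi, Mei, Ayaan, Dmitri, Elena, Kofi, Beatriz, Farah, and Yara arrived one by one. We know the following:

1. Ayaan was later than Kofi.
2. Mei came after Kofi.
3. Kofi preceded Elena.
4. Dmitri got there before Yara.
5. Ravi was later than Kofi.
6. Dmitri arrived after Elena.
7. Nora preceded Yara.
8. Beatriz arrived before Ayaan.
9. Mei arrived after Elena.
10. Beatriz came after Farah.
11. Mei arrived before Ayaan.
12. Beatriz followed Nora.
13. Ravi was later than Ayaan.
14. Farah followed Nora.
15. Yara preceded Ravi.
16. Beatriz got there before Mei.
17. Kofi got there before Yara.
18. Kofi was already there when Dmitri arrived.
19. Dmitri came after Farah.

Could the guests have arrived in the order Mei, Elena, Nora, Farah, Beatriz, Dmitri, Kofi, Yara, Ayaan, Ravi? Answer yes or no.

no

The constraints require Elena before Mei, but in the proposed sequence Mei appears ahead of Elena. That one violation is enough.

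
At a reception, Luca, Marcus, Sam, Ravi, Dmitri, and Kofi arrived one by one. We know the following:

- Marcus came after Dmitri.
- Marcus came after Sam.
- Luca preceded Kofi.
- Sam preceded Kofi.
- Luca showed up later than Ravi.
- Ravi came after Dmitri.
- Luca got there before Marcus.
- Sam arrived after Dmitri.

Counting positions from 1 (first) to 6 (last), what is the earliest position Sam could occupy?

2

Dmitri must come before Sam — 1 forced predecessor.
Nothing else is forced ahead of Sam, so their earliest slot is position 1 + 1 = 2.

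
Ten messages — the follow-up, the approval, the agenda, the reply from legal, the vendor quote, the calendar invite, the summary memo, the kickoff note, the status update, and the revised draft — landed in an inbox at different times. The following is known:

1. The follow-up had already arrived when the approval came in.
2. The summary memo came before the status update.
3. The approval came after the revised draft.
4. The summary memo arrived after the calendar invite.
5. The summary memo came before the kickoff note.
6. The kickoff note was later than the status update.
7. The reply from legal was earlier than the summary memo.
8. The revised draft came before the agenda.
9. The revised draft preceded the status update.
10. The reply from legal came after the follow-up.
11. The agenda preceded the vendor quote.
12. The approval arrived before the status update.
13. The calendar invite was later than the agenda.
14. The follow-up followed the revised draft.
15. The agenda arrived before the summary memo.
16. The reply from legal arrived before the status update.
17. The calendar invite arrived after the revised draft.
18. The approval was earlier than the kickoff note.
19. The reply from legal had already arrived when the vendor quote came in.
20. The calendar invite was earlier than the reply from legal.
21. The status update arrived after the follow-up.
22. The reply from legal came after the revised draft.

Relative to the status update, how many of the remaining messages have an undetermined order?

1

Forced before the status update: the agenda, the approval, the calendar invite, the follow-up, the reply from legal, the revised draft, and the summary memo; forced after the status update: the kickoff note.
That leaves the vendor quote with no forced order relative to the status update — 1.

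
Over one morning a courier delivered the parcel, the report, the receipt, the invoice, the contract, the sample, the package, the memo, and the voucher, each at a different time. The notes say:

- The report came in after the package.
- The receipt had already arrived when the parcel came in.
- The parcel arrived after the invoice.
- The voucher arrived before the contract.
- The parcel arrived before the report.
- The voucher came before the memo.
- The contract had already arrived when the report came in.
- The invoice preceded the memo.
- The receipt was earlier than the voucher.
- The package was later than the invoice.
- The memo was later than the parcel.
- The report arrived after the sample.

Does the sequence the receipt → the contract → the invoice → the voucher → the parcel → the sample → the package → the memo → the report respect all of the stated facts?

no

The constraints require the voucher before the contract, but in the proposed sequence the contract appears ahead of the voucher. That one violation is enough.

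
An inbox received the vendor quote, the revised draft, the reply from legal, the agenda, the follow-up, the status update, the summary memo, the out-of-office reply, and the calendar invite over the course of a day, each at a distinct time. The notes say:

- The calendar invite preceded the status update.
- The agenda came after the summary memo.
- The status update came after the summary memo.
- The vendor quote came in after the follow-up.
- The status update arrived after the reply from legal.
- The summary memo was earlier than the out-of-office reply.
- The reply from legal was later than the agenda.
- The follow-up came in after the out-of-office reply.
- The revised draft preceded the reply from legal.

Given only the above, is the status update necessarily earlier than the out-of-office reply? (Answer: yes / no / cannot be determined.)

cannot be determined

No chain of stated constraints runs from the status update to the out-of-office reply, and none runs from the out-of-office reply to the status update either.
So the relative order of the status update and the out-of-office reply is not fixed by the given facts.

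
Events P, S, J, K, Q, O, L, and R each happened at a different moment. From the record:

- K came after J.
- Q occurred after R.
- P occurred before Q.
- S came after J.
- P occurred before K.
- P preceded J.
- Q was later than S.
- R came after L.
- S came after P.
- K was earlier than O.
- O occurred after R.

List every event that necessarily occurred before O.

Directly stated before O: K and R.
J reaches O via J → K → O.
L reaches O via L → R → O.
P reaches O via P → K → O.
No chain forces Q (or any of the others) ahead of O.

J, K, L, P, R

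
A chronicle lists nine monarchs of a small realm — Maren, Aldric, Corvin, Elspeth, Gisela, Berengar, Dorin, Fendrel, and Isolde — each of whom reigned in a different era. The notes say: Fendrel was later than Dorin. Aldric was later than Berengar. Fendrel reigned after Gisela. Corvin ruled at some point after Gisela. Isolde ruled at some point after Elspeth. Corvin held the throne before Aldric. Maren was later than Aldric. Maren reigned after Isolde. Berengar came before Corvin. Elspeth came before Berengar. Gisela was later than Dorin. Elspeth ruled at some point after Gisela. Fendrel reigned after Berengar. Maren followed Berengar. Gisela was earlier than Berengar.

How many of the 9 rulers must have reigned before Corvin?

Directly stated before Corvin: Berengar and Gisela.
Dorin reaches Corvin via Dorin → Gisela → Corvin.
Elspeth reaches Corvin via Elspeth → Berengar → Corvin.
No chain forces Isolde (or any of the others) ahead of Corvin.
That's Berengar, Dorin, Elspeth, and Gisela — 4 in all.

4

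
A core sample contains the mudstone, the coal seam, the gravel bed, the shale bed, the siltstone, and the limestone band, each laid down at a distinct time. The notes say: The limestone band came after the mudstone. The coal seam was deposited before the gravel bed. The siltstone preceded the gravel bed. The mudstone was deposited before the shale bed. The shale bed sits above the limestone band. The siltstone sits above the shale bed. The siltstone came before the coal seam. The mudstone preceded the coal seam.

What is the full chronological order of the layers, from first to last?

the mudstone, the limestone band, the shale bed, the siltstone, the coal seam, the gravel bed

The constraints fix every adjacent pair, so only one ordering works:
the mudstone → the limestone band → the shale bed → the siltstone → the coal seam → the gravel bed.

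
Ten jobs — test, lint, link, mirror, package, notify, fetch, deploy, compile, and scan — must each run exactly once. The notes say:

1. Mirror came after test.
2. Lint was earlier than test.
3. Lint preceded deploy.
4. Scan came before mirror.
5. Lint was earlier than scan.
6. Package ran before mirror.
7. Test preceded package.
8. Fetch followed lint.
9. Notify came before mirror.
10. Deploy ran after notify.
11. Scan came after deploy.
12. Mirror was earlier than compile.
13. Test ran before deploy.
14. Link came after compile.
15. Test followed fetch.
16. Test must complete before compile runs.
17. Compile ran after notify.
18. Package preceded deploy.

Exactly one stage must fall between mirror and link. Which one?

compile

Tracing the constraints gives mirror → compile → link, so compile sits after mirror and before link.
No other stage is forced both after mirror and before link.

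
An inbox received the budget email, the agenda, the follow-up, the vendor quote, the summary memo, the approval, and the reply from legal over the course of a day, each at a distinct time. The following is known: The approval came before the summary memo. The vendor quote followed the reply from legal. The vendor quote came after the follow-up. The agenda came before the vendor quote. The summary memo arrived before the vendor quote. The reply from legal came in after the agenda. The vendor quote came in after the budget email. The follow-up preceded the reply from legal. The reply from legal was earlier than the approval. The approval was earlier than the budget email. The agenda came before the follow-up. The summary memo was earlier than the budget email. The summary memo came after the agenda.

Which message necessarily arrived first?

the agenda

The agenda has a chain of constraints placing it before every other message, so the agenda must be first.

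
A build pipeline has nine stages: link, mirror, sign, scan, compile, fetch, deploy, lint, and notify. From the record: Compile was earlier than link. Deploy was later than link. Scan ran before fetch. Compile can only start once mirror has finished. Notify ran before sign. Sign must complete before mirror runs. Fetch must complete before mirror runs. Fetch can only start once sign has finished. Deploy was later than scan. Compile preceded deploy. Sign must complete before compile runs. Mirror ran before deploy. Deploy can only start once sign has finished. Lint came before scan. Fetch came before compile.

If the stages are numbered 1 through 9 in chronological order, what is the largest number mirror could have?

6

Mirror must come before compile, deploy, and link — 3 stages forced after it.
Everything else can be placed before mirror in some valid order, so mirror can sit as late as position 9 − 3 = 6.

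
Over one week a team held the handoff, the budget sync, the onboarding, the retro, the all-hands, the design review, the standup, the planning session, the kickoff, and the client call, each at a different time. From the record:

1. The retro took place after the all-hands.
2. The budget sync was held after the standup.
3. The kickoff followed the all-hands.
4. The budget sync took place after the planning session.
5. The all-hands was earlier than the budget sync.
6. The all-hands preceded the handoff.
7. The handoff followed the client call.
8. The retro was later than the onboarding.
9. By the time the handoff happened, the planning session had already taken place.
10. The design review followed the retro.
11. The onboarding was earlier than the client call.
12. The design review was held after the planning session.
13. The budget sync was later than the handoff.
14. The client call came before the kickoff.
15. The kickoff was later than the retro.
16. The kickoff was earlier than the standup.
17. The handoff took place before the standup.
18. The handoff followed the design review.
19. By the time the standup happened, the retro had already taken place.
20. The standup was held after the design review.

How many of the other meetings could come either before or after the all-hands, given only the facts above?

3

Forced after the all-hands: the budget sync, the design review, the handoff, the kickoff, the retro, and the standup.
That leaves the client call, the onboarding, and the planning session with no forced order relative to the all-hands — 3.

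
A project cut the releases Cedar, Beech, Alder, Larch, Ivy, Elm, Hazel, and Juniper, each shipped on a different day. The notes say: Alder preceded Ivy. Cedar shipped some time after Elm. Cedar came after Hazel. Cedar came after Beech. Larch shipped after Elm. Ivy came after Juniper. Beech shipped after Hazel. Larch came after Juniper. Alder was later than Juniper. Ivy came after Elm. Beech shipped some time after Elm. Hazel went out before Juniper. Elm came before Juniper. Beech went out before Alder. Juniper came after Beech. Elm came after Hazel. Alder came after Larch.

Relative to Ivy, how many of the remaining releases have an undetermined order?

Forced before Ivy: Alder, Beech, Elm, Hazel, Juniper, and Larch.
That leaves Cedar with no forced order relative to Ivy — 1.

1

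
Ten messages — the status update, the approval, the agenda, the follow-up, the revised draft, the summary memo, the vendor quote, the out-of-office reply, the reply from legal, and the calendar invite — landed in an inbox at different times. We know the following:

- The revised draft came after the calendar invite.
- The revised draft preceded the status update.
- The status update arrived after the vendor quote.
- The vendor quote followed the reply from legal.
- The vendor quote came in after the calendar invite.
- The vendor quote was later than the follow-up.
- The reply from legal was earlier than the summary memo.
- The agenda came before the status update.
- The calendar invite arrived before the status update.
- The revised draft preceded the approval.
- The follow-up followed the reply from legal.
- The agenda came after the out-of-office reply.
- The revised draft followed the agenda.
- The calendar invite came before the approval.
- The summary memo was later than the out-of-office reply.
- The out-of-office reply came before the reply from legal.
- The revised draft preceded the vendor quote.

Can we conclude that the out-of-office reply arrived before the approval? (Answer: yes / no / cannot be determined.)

yes

Chain the constraints: the out-of-office reply → the agenda → the revised draft → the approval. Each link is directly stated, so the out-of-office reply comes before the approval.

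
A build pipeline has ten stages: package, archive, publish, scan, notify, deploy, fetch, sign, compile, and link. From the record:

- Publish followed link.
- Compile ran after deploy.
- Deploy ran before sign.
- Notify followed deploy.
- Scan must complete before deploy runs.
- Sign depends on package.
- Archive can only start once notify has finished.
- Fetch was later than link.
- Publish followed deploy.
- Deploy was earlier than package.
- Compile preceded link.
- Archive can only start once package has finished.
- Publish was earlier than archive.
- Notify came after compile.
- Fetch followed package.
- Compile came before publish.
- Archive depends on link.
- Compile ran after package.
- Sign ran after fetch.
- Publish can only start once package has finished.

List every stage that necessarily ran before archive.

compile, deploy, link, notify, package, publish, scan

Directly stated before archive: link, notify, package, and publish.
Compile reaches archive via compile → publish → archive.
Deploy reaches archive via deploy → publish → archive.
Scan reaches archive via scan → deploy → publish → archive.
No chain forces sign (or any of the others) ahead of archive.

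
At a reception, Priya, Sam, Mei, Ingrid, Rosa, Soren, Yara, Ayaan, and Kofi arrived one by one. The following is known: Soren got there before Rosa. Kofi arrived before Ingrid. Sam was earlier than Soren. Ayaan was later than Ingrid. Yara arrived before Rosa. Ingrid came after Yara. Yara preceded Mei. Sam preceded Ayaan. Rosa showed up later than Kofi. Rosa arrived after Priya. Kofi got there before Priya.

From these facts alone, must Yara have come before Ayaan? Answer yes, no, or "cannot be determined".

Chain the constraints: Yara → Ingrid → Ayaan. Each link is directly stated, so Yara comes before Ayaan.

yes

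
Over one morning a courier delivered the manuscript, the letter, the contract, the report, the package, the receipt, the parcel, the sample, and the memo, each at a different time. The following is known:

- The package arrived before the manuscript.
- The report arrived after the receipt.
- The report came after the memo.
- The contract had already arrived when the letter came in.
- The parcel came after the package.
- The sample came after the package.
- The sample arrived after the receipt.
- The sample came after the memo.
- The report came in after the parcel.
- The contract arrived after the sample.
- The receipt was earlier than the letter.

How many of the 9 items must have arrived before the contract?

Directly stated before the contract: the sample.
The memo reaches the contract via the memo → the sample → the contract.
The package reaches the contract via the package → the sample → the contract.
The receipt reaches the contract via the receipt → the sample → the contract.
No chain forces the letter (or any of the others) ahead of the contract.
That's the memo, the package, the receipt, and the sample — 4 in all.

4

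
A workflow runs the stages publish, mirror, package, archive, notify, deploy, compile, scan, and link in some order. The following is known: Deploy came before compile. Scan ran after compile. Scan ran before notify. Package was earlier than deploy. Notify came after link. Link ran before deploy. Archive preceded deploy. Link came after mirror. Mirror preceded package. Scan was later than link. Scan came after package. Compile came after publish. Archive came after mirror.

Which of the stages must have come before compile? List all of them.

archive, deploy, link, mirror, package, publish

Directly stated before compile: deploy and publish.
Archive reaches compile via archive → deploy → compile.
Link reaches compile via link → deploy → compile.
Mirror reaches compile via mirror → package → deploy → compile.
Likewise package reaches compile by chaining the stated constraints.
No chain forces scan (or any of the others) ahead of compile.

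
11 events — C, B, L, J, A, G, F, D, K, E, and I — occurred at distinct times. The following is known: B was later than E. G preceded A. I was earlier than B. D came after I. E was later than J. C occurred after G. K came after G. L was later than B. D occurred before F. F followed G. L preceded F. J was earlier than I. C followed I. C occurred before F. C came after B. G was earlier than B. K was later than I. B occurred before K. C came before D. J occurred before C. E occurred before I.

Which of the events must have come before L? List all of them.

Directly stated before L: B.
E reaches L via E → B → L.
G reaches L via G → B → L.
I reaches L via I → B → L.
Likewise J reaches L by chaining the stated constraints.

B, E, G, I, J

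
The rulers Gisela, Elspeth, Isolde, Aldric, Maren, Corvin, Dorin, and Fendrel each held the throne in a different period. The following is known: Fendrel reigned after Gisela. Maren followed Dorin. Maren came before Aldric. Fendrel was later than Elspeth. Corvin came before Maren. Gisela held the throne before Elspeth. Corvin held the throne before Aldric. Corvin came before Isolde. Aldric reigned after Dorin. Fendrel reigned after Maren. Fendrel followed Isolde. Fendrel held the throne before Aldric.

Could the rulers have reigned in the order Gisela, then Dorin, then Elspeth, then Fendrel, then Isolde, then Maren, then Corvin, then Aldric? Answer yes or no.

no

The constraints require Maren before Fendrel, but in the proposed sequence Fendrel appears ahead of Maren. That one violation is enough.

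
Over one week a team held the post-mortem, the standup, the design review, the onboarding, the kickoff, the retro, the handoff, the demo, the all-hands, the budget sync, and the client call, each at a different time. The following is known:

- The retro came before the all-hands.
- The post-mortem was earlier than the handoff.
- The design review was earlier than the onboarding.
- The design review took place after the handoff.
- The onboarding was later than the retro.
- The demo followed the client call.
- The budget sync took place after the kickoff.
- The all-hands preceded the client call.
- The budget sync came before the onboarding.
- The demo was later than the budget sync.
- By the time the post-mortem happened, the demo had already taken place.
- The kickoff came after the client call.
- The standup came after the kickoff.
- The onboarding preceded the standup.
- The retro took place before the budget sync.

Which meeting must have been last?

the standup

Every other meeting has a chain of constraints placing it before the standup, so the standup is last.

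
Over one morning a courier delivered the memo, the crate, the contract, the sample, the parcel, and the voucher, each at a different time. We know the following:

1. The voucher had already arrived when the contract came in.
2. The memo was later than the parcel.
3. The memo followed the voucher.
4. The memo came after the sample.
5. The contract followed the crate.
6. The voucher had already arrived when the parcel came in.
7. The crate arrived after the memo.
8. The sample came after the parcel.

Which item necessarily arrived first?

the voucher

The voucher has a chain of constraints placing it before every other item, so the voucher must be first.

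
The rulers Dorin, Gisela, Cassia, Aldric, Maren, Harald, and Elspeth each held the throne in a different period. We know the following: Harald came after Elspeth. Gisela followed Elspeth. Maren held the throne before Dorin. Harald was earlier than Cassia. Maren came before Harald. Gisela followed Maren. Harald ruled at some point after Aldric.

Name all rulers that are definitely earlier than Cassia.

Aldric, Elspeth, Harald, Maren

Directly stated before Cassia: Harald.
Aldric reaches Cassia via Aldric → Harald → Cassia.
Elspeth reaches Cassia via Elspeth → Harald → Cassia.
Maren reaches Cassia via Maren → Harald → Cassia.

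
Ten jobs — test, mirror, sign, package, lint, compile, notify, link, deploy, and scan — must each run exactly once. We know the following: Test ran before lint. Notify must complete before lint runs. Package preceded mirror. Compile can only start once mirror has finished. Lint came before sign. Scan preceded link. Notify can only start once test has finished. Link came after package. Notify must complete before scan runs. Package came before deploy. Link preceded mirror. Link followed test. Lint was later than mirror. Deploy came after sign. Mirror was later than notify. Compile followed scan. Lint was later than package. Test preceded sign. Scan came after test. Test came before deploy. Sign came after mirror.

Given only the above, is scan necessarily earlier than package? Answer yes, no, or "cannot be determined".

cannot be determined

No chain of stated constraints runs from scan to package, and none runs from package to scan either.
So the relative order of scan and package is not fixed by the given facts.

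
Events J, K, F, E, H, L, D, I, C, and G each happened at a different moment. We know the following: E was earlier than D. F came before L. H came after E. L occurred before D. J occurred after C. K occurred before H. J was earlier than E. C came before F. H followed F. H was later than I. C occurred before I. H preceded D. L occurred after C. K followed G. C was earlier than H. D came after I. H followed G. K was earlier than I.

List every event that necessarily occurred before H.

C, E, F, G, I, J, K

Directly stated before H: C, E, F, G, I, and K.
J reaches H via J → E → H.
No chain forces D (or any of the others) ahead of H.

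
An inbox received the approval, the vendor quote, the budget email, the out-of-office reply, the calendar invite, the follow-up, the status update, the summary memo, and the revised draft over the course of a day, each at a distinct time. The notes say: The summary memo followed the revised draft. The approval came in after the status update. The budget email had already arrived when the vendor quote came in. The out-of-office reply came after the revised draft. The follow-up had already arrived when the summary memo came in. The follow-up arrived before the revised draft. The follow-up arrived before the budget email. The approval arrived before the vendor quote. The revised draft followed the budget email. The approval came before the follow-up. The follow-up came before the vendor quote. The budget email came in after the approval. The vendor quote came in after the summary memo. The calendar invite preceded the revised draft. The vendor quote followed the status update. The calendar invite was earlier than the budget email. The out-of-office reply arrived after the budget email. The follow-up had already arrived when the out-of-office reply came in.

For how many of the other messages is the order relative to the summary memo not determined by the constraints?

Forced before the summary memo: the approval, the budget email, the calendar invite, the follow-up, the revised draft, and the status update; forced after the summary memo: the vendor quote.
That leaves the out-of-office reply with no forced order relative to the summary memo — 1.

1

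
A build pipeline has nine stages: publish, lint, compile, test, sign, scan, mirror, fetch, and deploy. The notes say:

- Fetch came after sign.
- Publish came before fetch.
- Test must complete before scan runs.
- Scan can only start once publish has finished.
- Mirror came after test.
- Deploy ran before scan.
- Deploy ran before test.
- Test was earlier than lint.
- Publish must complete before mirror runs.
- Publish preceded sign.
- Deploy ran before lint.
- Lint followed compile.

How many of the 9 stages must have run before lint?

3

Directly stated before lint: compile, deploy, and test.
That's compile, deploy, and test — 3 in all.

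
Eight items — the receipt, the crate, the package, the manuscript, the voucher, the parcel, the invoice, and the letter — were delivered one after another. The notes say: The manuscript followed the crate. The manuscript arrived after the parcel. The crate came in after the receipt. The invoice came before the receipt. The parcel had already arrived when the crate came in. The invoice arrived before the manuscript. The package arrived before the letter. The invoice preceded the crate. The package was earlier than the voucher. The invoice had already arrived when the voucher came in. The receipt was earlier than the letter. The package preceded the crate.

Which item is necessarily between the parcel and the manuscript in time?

Tracing the constraints gives the parcel → the crate → the manuscript, so the crate sits after the parcel and before the manuscript.
No other item is forced both after the parcel and before the manuscript.

the crate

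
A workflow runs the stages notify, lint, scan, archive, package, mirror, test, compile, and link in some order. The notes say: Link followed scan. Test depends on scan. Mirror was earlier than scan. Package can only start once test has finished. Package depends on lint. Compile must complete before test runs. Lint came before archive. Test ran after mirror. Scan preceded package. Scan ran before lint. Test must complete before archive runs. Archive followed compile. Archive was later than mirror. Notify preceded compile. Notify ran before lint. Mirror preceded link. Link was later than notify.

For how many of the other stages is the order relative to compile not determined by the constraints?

4

Forced before compile: notify; forced after compile: archive, package, and test.
That leaves link, lint, mirror, and scan with no forced order relative to compile — 4.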